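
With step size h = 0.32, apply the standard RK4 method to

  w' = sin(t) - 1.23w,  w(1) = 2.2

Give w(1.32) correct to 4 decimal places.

1.7269

RK4: k1 = f(t_n, w_n); k2 = f(t_n + h/2, w_n + (h/2)·k1); k3 = f(t_n + h/2, w_n + (h/2)·k2); k4 = f(t_n + h, w_n + h·k3); w_{n+1} = w_n + (h/6)·(k1 + 2k2 + 2k3 + k4).
t=1.000000, w=2.200000:
  k1 = f(1.000000, 2.200000) = -1.864529
  k2 = f(1.160000, 1.901675) = -1.422258
  k3 = f(1.160000, 1.972439) = -1.509297
  k4 = f(1.320000, 1.717025) = -1.143226
  w ← 2.200000 + (0.32/6)·(k1 + 2k2 + 2k3 + k4) = 1.726887
w(1.32) ≈ 1.7269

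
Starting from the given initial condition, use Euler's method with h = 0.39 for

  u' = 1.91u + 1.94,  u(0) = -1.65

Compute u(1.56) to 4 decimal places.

-6.8956

Euler: u_{n+1} = u_n + h·f(t_n, u_n).
t=0.000000, u=-1.650000: f=-1.211500 → u ← -1.650000 + 0.39·(-1.211500) = -2.122485
t=0.390000, u=-2.122485: f=-2.113946 → u ← -2.122485 + 0.39·(-2.113946) = -2.946924
t=0.780000, u=-2.946924: f=-3.688625 → u ← -2.946924 + 0.39·(-3.688625) = -4.385488
t=1.170000, u=-4.385488: f=-6.436282 → u ← -4.385488 + 0.39·(-6.436282) = -6.895638
u(1.56) ≈ -6.8956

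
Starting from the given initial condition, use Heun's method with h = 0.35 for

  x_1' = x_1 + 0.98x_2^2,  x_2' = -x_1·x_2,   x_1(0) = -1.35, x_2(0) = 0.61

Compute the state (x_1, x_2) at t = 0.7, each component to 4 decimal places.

-1.6802, 1.8629

Heun on (x_1,x_2): k1 = f(t_n, state_n); k2 = f(t_n + h, state_n + h·k1); state_{n+1} = state_n + (h/2)·(k1 + k2).
0.000000: (-1.350000, 0.610000)
  k1 = (-0.985342, 0.823500)
  predictor → (-1.694870, 0.898225)
  k2 = (-0.904198, 1.522374)
  → (-1.680669, 1.020528)
0.350000: (-1.680669, 1.020528)
  k1 = (-0.660022, 1.715170)
  predictor → (-1.911677, 1.620838)
  k2 = (0.662895, 3.098518)
  → (-1.680167, 1.862923)
(x_1(0.7), x_2(0.7)) ≈ (-1.6802, 1.8629)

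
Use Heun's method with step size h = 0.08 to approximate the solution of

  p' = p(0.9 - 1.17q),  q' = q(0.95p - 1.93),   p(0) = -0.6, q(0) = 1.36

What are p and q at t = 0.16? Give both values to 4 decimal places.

-0.5623, 0.9179

Heun on (p,q): k1 = f(t_n, state_n); k2 = f(t_n + h, state_n + h·k1); state_{n+1} = state_n + (h/2)·(k1 + k2).
0.000000: (-0.600000, 1.360000)
  k1 = (0.414720, -3.400000)
  predictor → (-0.566822, 1.088000)
  k2 = (0.211402, -2.685708)
  → (-0.574955, 1.116572)
0.080000: (-0.574955, 1.116572)
  k1 = (0.233655, -2.764863)
  predictor → (-0.556263, 0.895383)
  k2 = (0.082103, -2.201253)
  → (-0.562325, 0.917927)
(p(0.16), q(0.16)) ≈ (-0.5623, 0.9179)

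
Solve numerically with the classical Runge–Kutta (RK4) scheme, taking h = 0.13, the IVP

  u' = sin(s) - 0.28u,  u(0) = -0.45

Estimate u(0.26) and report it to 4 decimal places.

RK4: k1 = f(s_n, u_n); k2 = f(s_n + h/2, u_n + (h/2)·k1); k3 = f(s_n + h/2, u_n + (h/2)·k2); k4 = f(s_n + h, u_n + h·k3); u_{n+1} = u_n + (h/6)·(k1 + 2k2 + 2k3 + k4).
s=0.000000, u=-0.450000:
  k1 = f(0.000000, -0.450000) = 0.126000
  k2 = f(0.065000, -0.441810) = 0.188661
  k3 = f(0.065000, -0.437737) = 0.187521
  k4 = f(0.130000, -0.425622) = 0.248808
  u ← -0.450000 + (0.13/6)·(k1 + 2k2 + 2k3 + k4) = -0.425578
s=0.130000, u=-0.425578:
  k1 = f(0.130000, -0.425578) = 0.248796
  k2 = f(0.195000, -0.409406) = 0.308400
  k3 = f(0.195000, -0.405532) = 0.307315
  k4 = f(0.260000, -0.385627) = 0.365056
  u ← -0.425578 + (0.13/6)·(k1 + 2k2 + 2k3 + k4) = -0.385597
u(0.26) ≈ -0.3856

-0.3856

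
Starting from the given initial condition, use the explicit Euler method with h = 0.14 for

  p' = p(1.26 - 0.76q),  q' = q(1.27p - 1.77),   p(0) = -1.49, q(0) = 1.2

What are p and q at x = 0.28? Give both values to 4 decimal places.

Euler on (p,q): p_{n+1} = p_n + h·p', q_{n+1} = q_n + h·q'.
0.000000: (-1.490000, 1.200000); f=(-0.518520, -4.394760) → (-1.562593, 0.584734)
0.140000: (-1.562593, 0.584734); f=(-1.274455, -2.195378) → (-1.741016, 0.277381)
(p(0.28), q(0.28)) ≈ (-1.7410, 0.2774)

-1.7410, 0.2774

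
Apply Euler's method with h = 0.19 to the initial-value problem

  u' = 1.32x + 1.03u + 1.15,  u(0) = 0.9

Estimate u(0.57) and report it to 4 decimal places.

Euler: u_{n+1} = u_n + h·f(x_n, u_n).
x=0.000000, u=0.900000: f=2.077000 → u ← 0.900000 + 0.19·2.077000 = 1.294630
x=0.190000, u=1.294630: f=2.734269 → u ← 1.294630 + 0.19·2.734269 = 1.814141
x=0.380000, u=1.814141: f=3.520165 → u ← 1.814141 + 0.19·3.520165 = 2.482973
u(0.57) ≈ 2.4830

2.4830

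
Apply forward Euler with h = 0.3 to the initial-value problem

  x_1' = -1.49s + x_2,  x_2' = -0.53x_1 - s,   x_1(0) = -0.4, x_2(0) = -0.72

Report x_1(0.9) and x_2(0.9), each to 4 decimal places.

Euler on (x_1,x_2): x_1_{n+1} = x_1_n + h·x_1', x_2_{n+1} = x_2_n + h·x_2'.
0.000000: (-0.400000, -0.720000); f=(-0.720000, 0.212000) → (-0.616000, -0.656400)
0.300000: (-0.616000, -0.656400); f=(-1.103400, 0.026480) → (-0.947020, -0.648456)
0.600000: (-0.947020, -0.648456); f=(-1.542456, -0.098079) → (-1.409757, -0.677880)
(x_1(0.9), x_2(0.9)) ≈ (-1.4098, -0.6779)

-1.4098, -0.6779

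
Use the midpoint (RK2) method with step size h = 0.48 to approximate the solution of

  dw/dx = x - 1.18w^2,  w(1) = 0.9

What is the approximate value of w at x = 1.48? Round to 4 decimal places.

Midpoint: k1 = f(x_n, w_n); k2 = f(x_n + h/2, w_n + (h/2)·k1); w_{n+1} = w_n + h·k2.
x=1.000000, w=0.900000:
  k1 = f(1.000000, 0.900000) = 0.044200
  k2 = f(1.240000, 0.910608) = 0.261536
  w ← 0.900000 + 0.48·0.261536 = 1.025537
w(1.48) ≈ 1.0255

1.0255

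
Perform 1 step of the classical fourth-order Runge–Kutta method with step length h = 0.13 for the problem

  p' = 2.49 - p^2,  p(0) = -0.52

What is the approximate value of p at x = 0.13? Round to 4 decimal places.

-0.2151

RK4: k1 = f(x_n, p_n); k2 = f(x_n + h/2, p_n + (h/2)·k1); k3 = f(x_n + h/2, p_n + (h/2)·k2); k4 = f(x_n + h, p_n + h·k3); p_{n+1} = p_n + (h/6)·(k1 + 2k2 + 2k3 + k4).
x=0.000000, p=-0.520000:
  k1 = f(0.000000, -0.520000) = 2.219600
  k2 = f(0.065000, -0.375726) = 2.348830
  k3 = f(0.065000, -0.367326) = 2.355072
  k4 = f(0.130000, -0.213841) = 2.444272
  p ← -0.520000 + (0.13/6)·(k1 + 2k2 + 2k3 + k4) = -0.215114
p(0.13) ≈ -0.2151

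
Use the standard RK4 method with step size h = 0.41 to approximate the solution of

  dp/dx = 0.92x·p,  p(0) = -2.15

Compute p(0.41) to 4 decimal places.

-2.3228

RK4: k1 = f(x_n, p_n); k2 = f(x_n + h/2, p_n + (h/2)·k1); k3 = f(x_n + h/2, p_n + (h/2)·k2); k4 = f(x_n + h, p_n + h·k3); p_{n+1} = p_n + (h/6)·(k1 + 2k2 + 2k3 + k4).
x=0.000000, p=-2.150000:
  k1 = f(0.000000, -2.150000) = 0.000000
  k2 = f(0.205000, -2.150000) = -0.405490
  k3 = f(0.205000, -2.233125) = -0.421167
  k4 = f(0.410000, -2.322679) = -0.876114
  p ← -2.150000 + (0.41/6)·(k1 + 2k2 + 2k3 + k4) = -2.322844
p(0.41) ≈ -2.3228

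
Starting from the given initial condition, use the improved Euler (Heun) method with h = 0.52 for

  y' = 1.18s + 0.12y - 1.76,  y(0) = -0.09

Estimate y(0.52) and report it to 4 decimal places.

Heun: k1 = f(s_n, y_n); k2 = f(s_n + h, y_n + h·k1); y_{n+1} = y_n + (h/2)·(k1 + k2).
s=0.000000, y=-0.090000:
  k1 = f(0.000000, -0.090000) = -1.770800
  k2 = f(0.520000, -1.010816) = -1.267698
  y ← -0.090000 + (0.52/2)·(-1.770800 + (-1.267698)) = -0.880009
y(0.52) ≈ -0.8800

-0.8800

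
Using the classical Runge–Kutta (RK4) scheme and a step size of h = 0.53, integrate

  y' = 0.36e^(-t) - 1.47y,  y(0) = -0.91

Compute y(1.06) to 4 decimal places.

RK4: k1 = f(t_n, y_n); k2 = f(t_n + h/2, y_n + (h/2)·k1); k3 = f(t_n + h/2, y_n + (h/2)·k2); k4 = f(t_n + h, y_n + h·k3); y_{n+1} = y_n + (h/6)·(k1 + 2k2 + 2k3 + k4).
t=0.000000, y=-0.910000:
  k1 = f(0.000000, -0.910000) = 1.697700
  k2 = f(0.265000, -0.460109) = 0.952555
  k3 = f(0.265000, -0.657573) = 1.242826
  k4 = f(0.530000, -0.251302) = 0.581312
  y ← -0.910000 + (0.53/6)·(k1 + 2k2 + 2k3 + k4) = -0.320837
t=0.530000, y=-0.320837:
  k1 = f(0.530000, -0.320837) = 0.683528
  k2 = f(0.795000, -0.139702) = 0.367931
  k3 = f(0.795000, -0.223335) = 0.490872
  k4 = f(1.060000, -0.060675) = 0.213916
  y ← -0.320837 + (0.53/6)·(k1 + 2k2 + 2k3 + k4) = -0.089841
y(1.06) ≈ -0.0898

-0.0898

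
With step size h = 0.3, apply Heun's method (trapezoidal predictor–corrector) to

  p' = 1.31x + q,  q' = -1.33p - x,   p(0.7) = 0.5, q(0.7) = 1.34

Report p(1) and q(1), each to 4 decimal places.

1.1746, 0.7504

Heun on (p,q): k1 = f(x_n, state_n); k2 = f(x_n + h, state_n + h·k1); state_{n+1} = state_n + (h/2)·(k1 + k2).
0.700000: (0.500000, 1.340000)
  k1 = (2.257000, -1.365000)
  predictor → (1.177100, 0.930500)
  k2 = (2.240500, -2.565543)
  → (1.174625, 0.750419)
(p(1), q(1)) ≈ (1.1746, 0.7504)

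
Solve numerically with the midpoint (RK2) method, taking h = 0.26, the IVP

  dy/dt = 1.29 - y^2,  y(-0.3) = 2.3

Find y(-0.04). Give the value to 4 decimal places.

Midpoint: k1 = f(t_n, y_n); k2 = f(t_n + h/2, y_n + (h/2)·k1); y_{n+1} = y_n + h·k2.
t=-0.300000, y=2.300000:
  k1 = f(-0.300000, 2.300000) = -4.000000
  k2 = f(-0.170000, 1.780000) = -1.878400
  y ← 2.300000 + 0.26·(-1.878400) = 1.811616
y(-0.04) ≈ 1.8116

1.8116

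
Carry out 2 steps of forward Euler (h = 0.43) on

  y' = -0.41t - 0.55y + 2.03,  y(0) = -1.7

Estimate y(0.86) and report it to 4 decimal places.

0.4726

Euler: y_{n+1} = y_n + h·f(t_n, y_n).
t=0.000000, y=-1.700000: f=2.965000 → y ← -1.700000 + 0.43·2.965000 = -0.425050
t=0.430000, y=-0.425050: f=2.087477 → y ← -0.425050 + 0.43·2.087477 = 0.472565
y(0.86) ≈ 0.4726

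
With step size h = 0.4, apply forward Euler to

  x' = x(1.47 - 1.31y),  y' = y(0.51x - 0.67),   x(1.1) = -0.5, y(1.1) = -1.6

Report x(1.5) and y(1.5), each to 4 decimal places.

-1.2132, -1.0080

Euler on (x,y): x_{n+1} = x_n + h·x', y_{n+1} = y_n + h·y'.
1.100000: (-0.500000, -1.600000); f=(-1.783000, 1.480000) → (-1.213200, -1.008000)
(x(1.5), y(1.5)) ≈ (-1.2132, -1.0080)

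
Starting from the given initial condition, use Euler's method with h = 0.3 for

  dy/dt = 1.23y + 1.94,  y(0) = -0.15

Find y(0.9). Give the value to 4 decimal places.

2.0847

Euler: y_{n+1} = y_n + h·f(t_n, y_n).
t=0.000000, y=-0.150000: f=1.755500 → y ← -0.150000 + 0.3·1.755500 = 0.376650
t=0.300000, y=0.376650: f=2.403280 → y ← 0.376650 + 0.3·2.403280 = 1.097634
t=0.600000, y=1.097634: f=3.290090 → y ← 1.097634 + 0.3·3.290090 = 2.084661
y(0.9) ≈ 2.0847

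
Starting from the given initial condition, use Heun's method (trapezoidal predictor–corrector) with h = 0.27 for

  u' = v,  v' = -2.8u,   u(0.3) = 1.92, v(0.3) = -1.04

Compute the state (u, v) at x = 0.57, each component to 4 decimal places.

Heun on (u,v): k1 = f(x_n, state_n); k2 = f(x_n + h, state_n + h·k1); state_{n+1} = state_n + (h/2)·(k1 + k2).
0.300000: (1.920000, -1.040000)
  k1 = (-1.040000, -5.376000)
  predictor → (1.639200, -2.491520)
  k2 = (-2.491520, -4.589760)
  → (1.443245, -2.385378)
(u(0.57), v(0.57)) ≈ (1.4432, -2.3854)

1.4432, -2.3854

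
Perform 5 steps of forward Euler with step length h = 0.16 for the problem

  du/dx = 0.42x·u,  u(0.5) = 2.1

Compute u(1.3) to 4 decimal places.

Euler: u_{n+1} = u_n + h·f(x_n, u_n).
x=0.500000, u=2.100000: f=0.441000 → u ← 2.100000 + 0.16·0.441000 = 2.170560
x=0.660000, u=2.170560: f=0.601679 → u ← 2.170560 + 0.16·0.601679 = 2.266829
x=0.820000, u=2.266829: f=0.780696 → u ← 2.266829 + 0.16·0.780696 = 2.391740
x=0.980000, u=2.391740: f=0.984440 → u ← 2.391740 + 0.16·0.984440 = 2.549250
x=1.140000, u=2.549250: f=1.220581 → u ← 2.549250 + 0.16·1.220581 = 2.744543
u(1.3) ≈ 2.7445

2.7445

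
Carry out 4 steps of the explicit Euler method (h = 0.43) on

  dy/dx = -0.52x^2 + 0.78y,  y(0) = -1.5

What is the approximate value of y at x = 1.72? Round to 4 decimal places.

Euler: y_{n+1} = y_n + h·f(x_n, y_n).
x=0.000000, y=-1.500000: f=-1.170000 → y ← -1.500000 + 0.43·(-1.170000) = -2.003100
x=0.430000, y=-2.003100: f=-1.658566 → y ← -2.003100 + 0.43·(-1.658566) = -2.716283
x=0.860000, y=-2.716283: f=-2.503293 → y ← -2.716283 + 0.43·(-2.503293) = -3.792699
x=1.290000, y=-3.792699: f=-3.823638 → y ← -3.792699 + 0.43·(-3.823638) = -5.436864
y(1.72) ≈ -5.4369

-5.4369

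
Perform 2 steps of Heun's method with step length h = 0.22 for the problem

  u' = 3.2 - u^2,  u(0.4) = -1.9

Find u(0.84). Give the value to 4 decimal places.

-2.3247

Heun: k1 = f(s_n, u_n); k2 = f(s_n + h, u_n + h·k1); u_{n+1} = u_n + (h/2)·(k1 + k2).
s=0.400000, u=-1.900000:
  k1 = f(0.400000, -1.900000) = -0.410000
  k2 = f(0.620000, -1.990200) = -0.760896
  u ← -1.900000 + (0.22/2)·(-0.410000 + (-0.760896)) = -2.028799
s=0.620000, u=-2.028799:
  k1 = f(0.620000, -2.028799) = -0.916024
  k2 = f(0.840000, -2.230324) = -1.774344
  u ← -2.028799 + (0.22/2)·(-0.916024 + (-1.774344)) = -2.324739
u(0.84) ≈ -2.3247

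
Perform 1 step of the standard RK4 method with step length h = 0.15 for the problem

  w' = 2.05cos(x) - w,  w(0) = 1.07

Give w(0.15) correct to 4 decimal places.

1.2054

RK4: k1 = f(x_n, w_n); k2 = f(x_n + h/2, w_n + (h/2)·k1); k3 = f(x_n + h/2, w_n + (h/2)·k2); k4 = f(x_n + h, w_n + h·k3); w_{n+1} = w_n + (h/6)·(k1 + 2k2 + 2k3 + k4).
x=0.000000, w=1.070000:
  k1 = f(0.000000, 1.070000) = 0.980000
  k2 = f(0.075000, 1.143500) = 0.900737
  k3 = f(0.075000, 1.137555) = 0.906682
  k4 = f(0.150000, 1.206002) = 0.820978
  w ← 1.070000 + (0.15/6)·(k1 + 2k2 + 2k3 + k4) = 1.205395
w(0.15) ≈ 1.2054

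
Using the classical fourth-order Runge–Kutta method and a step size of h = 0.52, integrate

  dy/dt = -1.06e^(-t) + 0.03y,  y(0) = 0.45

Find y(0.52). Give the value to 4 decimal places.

0.0236

RK4: k1 = f(t_n, y_n); k2 = f(t_n + h/2, y_n + (h/2)·k1); k3 = f(t_n + h/2, y_n + (h/2)·k2); k4 = f(t_n + h, y_n + h·k3); y_{n+1} = y_n + (h/6)·(k1 + 2k2 + 2k3 + k4).
t=0.000000, y=0.450000:
  k1 = f(0.000000, 0.450000) = -1.046500
  k2 = f(0.260000, 0.177910) = -0.811977
  k3 = f(0.260000, 0.238886) = -0.810148
  k4 = f(0.520000, 0.028723) = -0.629330
  y ← 0.450000 + (0.52/6)·(k1 + 2k2 + 2k3 + k4) = 0.023593
y(0.52) ≈ 0.0236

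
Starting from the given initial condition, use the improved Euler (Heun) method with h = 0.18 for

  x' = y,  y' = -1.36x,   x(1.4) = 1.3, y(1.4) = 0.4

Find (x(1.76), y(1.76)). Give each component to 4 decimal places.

1.3269, -0.2575

Heun on (x,y): k1 = f(t_n, state_n); k2 = f(t_n + h, state_n + h·k1); state_{n+1} = state_n + (h/2)·(k1 + k2).
1.400000: (1.300000, 0.400000)
  k1 = (0.400000, -1.768000)
  predictor → (1.372000, 0.081760)
  k2 = (0.081760, -1.865920)
  → (1.343358, 0.072947)
1.580000: (1.343358, 0.072947)
  k1 = (0.072947, -1.826967)
  predictor → (1.356489, -0.255907)
  k2 = (-0.255907, -1.844825)
  → (1.326892, -0.257514)
(x(1.76), y(1.76)) ≈ (1.3269, -0.2575)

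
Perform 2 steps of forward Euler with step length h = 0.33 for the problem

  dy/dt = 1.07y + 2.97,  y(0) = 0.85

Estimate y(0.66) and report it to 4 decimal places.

Euler: y_{n+1} = y_n + h·f(t_n, y_n).
t=0.000000, y=0.850000: f=3.879500 → y ← 0.850000 + 0.33·3.879500 = 2.130235
t=0.330000, y=2.130235: f=5.249351 → y ← 2.130235 + 0.33·5.249351 = 3.862521
y(0.66) ≈ 3.8625

3.8625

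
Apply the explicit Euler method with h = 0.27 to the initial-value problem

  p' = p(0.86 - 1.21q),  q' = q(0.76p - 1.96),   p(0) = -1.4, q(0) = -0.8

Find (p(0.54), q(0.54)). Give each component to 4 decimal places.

Euler on (p,q): p_{n+1} = p_n + h·p', q_{n+1} = q_n + h·q'.
0.000000: (-1.400000, -0.800000); f=(-2.559200, 2.419200) → (-2.090984, -0.146816)
0.270000: (-2.090984, -0.146816); f=(-2.169704, 0.521072) → (-2.676804, -0.006127)
(p(0.54), q(0.54)) ≈ (-2.6768, -0.0061)

-2.6768, -0.0061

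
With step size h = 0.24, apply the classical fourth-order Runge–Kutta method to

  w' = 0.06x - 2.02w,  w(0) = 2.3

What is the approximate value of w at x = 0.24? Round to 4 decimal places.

1.4183

RK4: k1 = f(x_n, w_n); k2 = f(x_n + h/2, w_n + (h/2)·k1); k3 = f(x_n + h/2, w_n + (h/2)·k2); k4 = f(x_n + h, w_n + h·k3); w_{n+1} = w_n + (h/6)·(k1 + 2k2 + 2k3 + k4).
x=0.000000, w=2.300000:
  k1 = f(0.000000, 2.300000) = -4.646000
  k2 = f(0.120000, 1.742480) = -3.512610
  k3 = f(0.120000, 1.878487) = -3.787343
  k4 = f(0.240000, 1.391038) = -2.795496
  w ← 2.300000 + (0.24/6)·(k1 + 2k2 + 2k3 + k4) = 1.418344
w(0.24) ≈ 1.4183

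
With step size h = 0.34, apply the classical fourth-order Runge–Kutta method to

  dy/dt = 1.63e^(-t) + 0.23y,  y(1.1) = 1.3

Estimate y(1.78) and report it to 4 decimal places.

RK4: k1 = f(t_n, y_n); k2 = f(t_n + h/2, y_n + (h/2)·k1); k3 = f(t_n + h/2, y_n + (h/2)·k2); k4 = f(t_n + h, y_n + h·k3); y_{n+1} = y_n + (h/6)·(k1 + 2k2 + 2k3 + k4).
t=1.100000, y=1.300000:
  k1 = f(1.100000, 1.300000) = 0.841580
  k2 = f(1.270000, 1.443069) = 0.789661
  k3 = f(1.270000, 1.434242) = 0.787631
  k4 = f(1.440000, 1.567795) = 0.746785
  y ← 1.300000 + (0.34/6)·(k1 + 2k2 + 2k3 + k4) = 1.568767
t=1.440000, y=1.568767:
  k1 = f(1.440000, 1.568767) = 0.747009
  k2 = f(1.610000, 1.695759) = 0.715841
  k3 = f(1.610000, 1.690460) = 0.714623
  k4 = f(1.780000, 1.811739) = 0.691580
  y ← 1.568767 + (0.34/6)·(k1 + 2k2 + 2k3 + k4) = 1.812406
y(1.78) ≈ 1.8124

1.8124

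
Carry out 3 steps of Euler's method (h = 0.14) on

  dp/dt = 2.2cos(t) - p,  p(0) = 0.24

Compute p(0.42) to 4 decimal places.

Euler: p_{n+1} = p_n + h·f(t_n, p_n).
t=0.000000, p=0.240000: f=1.960000 → p ← 0.240000 + 0.14·1.960000 = 0.514400
t=0.140000, p=0.514400: f=1.664075 → p ← 0.514400 + 0.14·1.664075 = 0.747371
t=0.280000, p=0.747371: f=1.366951 → p ← 0.747371 + 0.14·1.366951 = 0.938744
p(0.42) ≈ 0.9387

0.9387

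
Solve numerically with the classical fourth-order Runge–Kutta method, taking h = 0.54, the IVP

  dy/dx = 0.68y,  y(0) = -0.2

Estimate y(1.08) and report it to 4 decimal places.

RK4: k1 = f(x_n, y_n); k2 = f(x_n + h/2, y_n + (h/2)·k1); k3 = f(x_n + h/2, y_n + (h/2)·k2); k4 = f(x_n + h, y_n + h·k3); y_{n+1} = y_n + (h/6)·(k1 + 2k2 + 2k3 + k4).
x=0.000000, y=-0.200000:
  k1 = f(0.000000, -0.200000) = -0.136000
  k2 = f(0.270000, -0.236720) = -0.160970
  k3 = f(0.270000, -0.243462) = -0.165554
  k4 = f(0.540000, -0.289399) = -0.196791
  y ← -0.200000 + (0.54/6)·(k1 + 2k2 + 2k3 + k4) = -0.288725
x=0.540000, y=-0.288725:
  k1 = f(0.540000, -0.288725) = -0.196333
  k2 = f(0.810000, -0.341735) = -0.232380
  k3 = f(0.810000, -0.351468) = -0.238998
  k4 = f(1.080000, -0.417785) = -0.284094
  y ← -0.288725 + (0.54/6)·(k1 + 2k2 + 2k3 + k4) = -0.416812
y(1.08) ≈ -0.4168

-0.4168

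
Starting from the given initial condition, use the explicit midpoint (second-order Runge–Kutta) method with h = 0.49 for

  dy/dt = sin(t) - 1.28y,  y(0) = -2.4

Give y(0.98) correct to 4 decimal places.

-0.4544

Midpoint: k1 = f(t_n, y_n); k2 = f(t_n + h/2, y_n + (h/2)·k1); y_{n+1} = y_n + h·k2.
t=0.000000, y=-2.400000:
  k1 = f(0.000000, -2.400000) = 3.072000
  k2 = f(0.245000, -1.647360) = 2.351177
  y ← -2.400000 + 0.49·2.351177 = -1.247923
t=0.490000, y=-1.247923:
  k1 = f(0.490000, -1.247923) = 2.067968
  k2 = f(0.735000, -0.741271) = 1.619414
  y ← -1.247923 + 0.49·1.619414 = -0.454410
y(0.98) ≈ -0.4544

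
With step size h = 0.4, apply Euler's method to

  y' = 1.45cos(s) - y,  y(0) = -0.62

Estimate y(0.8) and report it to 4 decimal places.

Euler: y_{n+1} = y_n + h·f(s_n, y_n).
s=0.000000, y=-0.620000: f=2.070000 → y ← -0.620000 + 0.4·2.070000 = 0.208000
s=0.400000, y=0.208000: f=1.127538 → y ← 0.208000 + 0.4·1.127538 = 0.659015
y(0.8) ≈ 0.6590

0.6590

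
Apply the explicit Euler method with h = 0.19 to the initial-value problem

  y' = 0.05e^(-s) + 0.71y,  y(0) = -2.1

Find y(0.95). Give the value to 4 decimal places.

Euler: y_{n+1} = y_n + h·f(s_n, y_n).
s=0.000000, y=-2.100000: f=-1.441000 → y ← -2.100000 + 0.19·(-1.441000) = -2.373790
s=0.190000, y=-2.373790: f=-1.644043 → y ← -2.373790 + 0.19·(-1.644043) = -2.686158
s=0.380000, y=-2.686158: f=-1.872979 → y ← -2.686158 + 0.19·(-1.872979) = -3.042024
s=0.570000, y=-3.042024: f=-2.131561 → y ← -3.042024 + 0.19·(-2.131561) = -3.447021
s=0.760000, y=-3.447021: f=-2.424001 → y ← -3.447021 + 0.19·(-2.424001) = -3.907581
y(0.95) ≈ -3.9076

-3.9076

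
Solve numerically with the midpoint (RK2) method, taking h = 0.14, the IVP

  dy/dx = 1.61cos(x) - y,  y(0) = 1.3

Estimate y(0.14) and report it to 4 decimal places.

Midpoint: k1 = f(x_n, y_n); k2 = f(x_n + h/2, y_n + (h/2)·k1); y_{n+1} = y_n + h·k2.
x=0.000000, y=1.300000:
  k1 = f(0.000000, 1.300000) = 0.310000
  k2 = f(0.070000, 1.321700) = 0.284357
  y ← 1.300000 + 0.14·0.284357 = 1.339810
y(0.14) ≈ 1.3398

1.3398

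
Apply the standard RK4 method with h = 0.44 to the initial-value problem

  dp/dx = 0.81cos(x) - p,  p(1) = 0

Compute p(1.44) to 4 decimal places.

0.0938

RK4: k1 = f(x_n, p_n); k2 = f(x_n + h/2, p_n + (h/2)·k1); k3 = f(x_n + h/2, p_n + (h/2)·k2); k4 = f(x_n + h, p_n + h·k3); p_{n+1} = p_n + (h/6)·(k1 + 2k2 + 2k3 + k4).
x=1.000000, p=0.000000:
  k1 = f(1.000000, 0.000000) = 0.437645
  k2 = f(1.220000, 0.096282) = 0.182071
  k3 = f(1.220000, 0.040056) = 0.238297
  k4 = f(1.440000, 0.104851) = 0.000792
  p ← 0.000000 + (0.44/6)·(k1 + 2k2 + 2k3 + k4) = 0.093806
p(1.44) ≈ 0.0938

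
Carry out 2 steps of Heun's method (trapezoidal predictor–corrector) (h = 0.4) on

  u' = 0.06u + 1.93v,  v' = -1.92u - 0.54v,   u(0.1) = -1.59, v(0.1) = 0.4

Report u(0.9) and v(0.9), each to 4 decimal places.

Heun on (u,v): k1 = f(t_n, state_n); k2 = f(t_n + h, state_n + h·k1); state_{n+1} = state_n + (h/2)·(k1 + k2).
0.100000: (-1.590000, 0.400000)
  k1 = (0.676600, 2.836800)
  predictor → (-1.319360, 1.534720)
  k2 = (2.882848, 1.704422)
  → (-0.878110, 1.308244)
0.500000: (-0.878110, 1.308244)
  k1 = (2.472225, 0.979520)
  predictor → (0.110780, 1.700052)
  k2 = (3.287748, -1.130725)
  → (0.273884, 1.278003)
(u(0.9), v(0.9)) ≈ (0.2739, 1.2780)

0.2739, 1.2780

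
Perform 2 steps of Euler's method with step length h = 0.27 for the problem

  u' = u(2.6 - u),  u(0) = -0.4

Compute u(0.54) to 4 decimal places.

Euler: u_{n+1} = u_n + h·f(t_n, u_n).
t=0.000000, u=-0.400000: f=-1.200000 → u ← -0.400000 + 0.27·(-1.200000) = -0.724000
t=0.270000, u=-0.724000: f=-2.406576 → u ← -0.724000 + 0.27·(-2.406576) = -1.373776
u(0.54) ≈ -1.3738

-1.3738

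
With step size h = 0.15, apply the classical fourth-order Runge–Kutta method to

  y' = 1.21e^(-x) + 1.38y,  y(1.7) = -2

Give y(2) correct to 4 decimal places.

RK4: k1 = f(x_n, y_n); k2 = f(x_n + h/2, y_n + (h/2)·k1); k3 = f(x_n + h/2, y_n + (h/2)·k2); k4 = f(x_n + h, y_n + h·k3); y_{n+1} = y_n + (h/6)·(k1 + 2k2 + 2k3 + k4).
x=1.700000, y=-2.000000:
  k1 = f(1.700000, -2.000000) = -2.538953
  k2 = f(1.775000, -2.190421) = -2.817707
  k3 = f(1.775000, -2.211328) = -2.846558
  k4 = f(1.850000, -2.426984) = -3.158980
  y ← -2.000000 + (0.15/6)·(k1 + 2k2 + 2k3 + k4) = -2.425662
x=1.850000, y=-2.425662:
  k1 = f(1.850000, -2.425662) = -3.157156
  k2 = f(1.925000, -2.662448) = -3.497669
  k3 = f(1.925000, -2.687987) = -3.532912
  k4 = f(2.000000, -2.955598) = -3.914970
  y ← -2.425662 + (0.15/6)·(k1 + 2k2 + 2k3 + k4) = -2.953994
y(2) ≈ -2.9540

-2.9540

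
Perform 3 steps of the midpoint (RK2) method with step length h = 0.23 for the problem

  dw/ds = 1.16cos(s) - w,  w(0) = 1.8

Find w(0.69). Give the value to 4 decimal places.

1.4306

Midpoint: k1 = f(s_n, w_n); k2 = f(s_n + h/2, w_n + (h/2)·k1); w_{n+1} = w_n + h·k2.
s=0.000000, w=1.800000:
  k1 = f(0.000000, 1.800000) = -0.640000
  k2 = f(0.115000, 1.726400) = -0.574062
  w ← 1.800000 + 0.23·(-0.574062) = 1.667966
s=0.230000, w=1.667966:
  k1 = f(0.230000, 1.667966) = -0.538513
  k2 = f(0.345000, 1.606037) = -0.514389
  w ← 1.667966 + 0.23·(-0.514389) = 1.549656
s=0.460000, w=1.549656:
  k1 = f(0.460000, 1.549656) = -0.510235
  k2 = f(0.575000, 1.490979) = -0.517516
  w ← 1.549656 + 0.23·(-0.517516) = 1.430628
w(0.69) ≈ 1.4306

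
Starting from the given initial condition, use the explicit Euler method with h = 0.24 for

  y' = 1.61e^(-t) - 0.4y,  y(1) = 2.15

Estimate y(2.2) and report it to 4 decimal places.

1.6644

Euler: y_{n+1} = y_n + h·f(t_n, y_n).
t=1.000000, y=2.150000: f=-0.267714 → y ← 2.150000 + 0.24·(-0.267714) = 2.085749
t=1.240000, y=2.085749: f=-0.368391 → y ← 2.085749 + 0.24·(-0.368391) = 1.997335
t=1.480000, y=1.997335: f=-0.432437 → y ← 1.997335 + 0.24·(-0.432437) = 1.893550
t=1.720000, y=1.893550: f=-0.469123 → y ← 1.893550 + 0.24·(-0.469123) = 1.780960
t=1.960000, y=1.780960: f=-0.485602 → y ← 1.780960 + 0.24·(-0.485602) = 1.664416
y(2.2) ≈ 1.6644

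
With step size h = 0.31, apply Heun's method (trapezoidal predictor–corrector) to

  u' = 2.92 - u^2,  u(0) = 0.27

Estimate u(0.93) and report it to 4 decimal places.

Heun: k1 = f(s_n, u_n); k2 = f(s_n + h, u_n + h·k1); u_{n+1} = u_n + (h/2)·(k1 + k2).
s=0.000000, u=0.270000:
  k1 = f(0.000000, 0.270000) = 2.847100
  k2 = f(0.310000, 1.152601) = 1.591511
  u ← 0.270000 + (0.31/2)·(2.847100 + 1.591511) = 0.957985
s=0.310000, u=0.957985:
  k1 = f(0.310000, 0.957985) = 2.002265
  k2 = f(0.620000, 1.578687) = 0.427748
  u ← 0.957985 + (0.31/2)·(2.002265 + 0.427748) = 1.334637
s=0.620000, u=1.334637:
  k1 = f(0.620000, 1.334637) = 1.138745
  k2 = f(0.930000, 1.687648) = 0.071846
  u ← 1.334637 + (0.31/2)·(1.138745 + 0.071846) = 1.522278
u(0.93) ≈ 1.5223

1.5223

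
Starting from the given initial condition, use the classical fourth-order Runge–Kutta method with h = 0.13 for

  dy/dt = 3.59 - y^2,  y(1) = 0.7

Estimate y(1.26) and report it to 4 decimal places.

1.3388

RK4: k1 = f(t_n, y_n); k2 = f(t_n + h/2, y_n + (h/2)·k1); k3 = f(t_n + h/2, y_n + (h/2)·k2); k4 = f(t_n + h, y_n + h·k3); y_{n+1} = y_n + (h/6)·(k1 + 2k2 + 2k3 + k4).
t=1.000000, y=0.700000:
  k1 = f(1.000000, 0.700000) = 3.100000
  k2 = f(1.065000, 0.901500) = 2.777298
  k3 = f(1.065000, 0.880524) = 2.814677
  k4 = f(1.130000, 1.065908) = 2.453840
  y ← 0.700000 + (0.13/6)·(k1 + 2k2 + 2k3 + k4) = 1.062652
t=1.130000, y=1.062652:
  k1 = f(1.130000, 1.062652) = 2.460771
  k2 = f(1.195000, 1.222602) = 2.095244
  k3 = f(1.195000, 1.198843) = 2.152776
  k4 = f(1.260000, 1.342513) = 1.787659
  y ← 1.062652 + (0.13/6)·(k1 + 2k2 + 2k3 + k4) = 1.338782
y(1.26) ≈ 1.3388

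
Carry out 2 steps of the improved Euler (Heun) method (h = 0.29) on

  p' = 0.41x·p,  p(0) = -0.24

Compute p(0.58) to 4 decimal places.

-0.2571

Heun: k1 = f(x_n, p_n); k2 = f(x_n + h, p_n + h·k1); p_{n+1} = p_n + (h/2)·(k1 + k2).
x=0.000000, p=-0.240000:
  k1 = f(0.000000, -0.240000) = 0.000000
  k2 = f(0.290000, -0.240000) = -0.028536
  p ← -0.240000 + (0.29/2)·(0.000000 + (-0.028536)) = -0.244138
x=0.290000, p=-0.244138:
  k1 = f(0.290000, -0.244138) = -0.029028
  k2 = f(0.580000, -0.252556) = -0.060058
  p ← -0.244138 + (0.29/2)·(-0.029028 + (-0.060058)) = -0.257055
p(0.58) ≈ -0.2571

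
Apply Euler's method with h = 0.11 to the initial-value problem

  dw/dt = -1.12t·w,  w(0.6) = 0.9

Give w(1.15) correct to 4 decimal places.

Euler: w_{n+1} = w_n + h·f(t_n, w_n).
t=0.600000, w=0.900000: f=-0.604800 → w ← 0.900000 + 0.11·(-0.604800) = 0.833472
t=0.710000, w=0.833472: f=-0.662777 → w ← 0.833472 + 0.11·(-0.662777) = 0.760567
t=0.820000, w=0.760567: f=-0.698504 → w ← 0.760567 + 0.11·(-0.698504) = 0.683731
t=0.930000, w=0.683731: f=-0.712174 → w ← 0.683731 + 0.11·(-0.712174) = 0.605392
t=1.040000, w=0.605392: f=-0.705160 → w ← 0.605392 + 0.11·(-0.705160) = 0.527824
w(1.15) ≈ 0.5278

0.5278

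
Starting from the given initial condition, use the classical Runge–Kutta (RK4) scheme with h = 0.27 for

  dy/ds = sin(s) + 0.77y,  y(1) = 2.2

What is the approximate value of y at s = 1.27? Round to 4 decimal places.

RK4: k1 = f(s_n, y_n); k2 = f(s_n + h/2, y_n + (h/2)·k1); k3 = f(s_n + h/2, y_n + (h/2)·k2); k4 = f(s_n + h, y_n + h·k3); y_{n+1} = y_n + (h/6)·(k1 + 2k2 + 2k3 + k4).
s=1.000000, y=2.200000:
  k1 = f(1.000000, 2.200000) = 2.535471
  k2 = f(1.135000, 2.542289) = 2.864096
  k3 = f(1.135000, 2.586653) = 2.898257
  k4 = f(1.270000, 2.982529) = 3.251648
  y ← 2.200000 + (0.27/6)·(k1 + 2k2 + 2k3 + k4) = 2.979032
y(1.27) ≈ 2.9790

2.9790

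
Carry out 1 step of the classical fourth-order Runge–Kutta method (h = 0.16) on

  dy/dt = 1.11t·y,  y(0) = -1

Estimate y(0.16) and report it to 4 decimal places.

RK4: k1 = f(t_n, y_n); k2 = f(t_n + h/2, y_n + (h/2)·k1); k3 = f(t_n + h/2, y_n + (h/2)·k2); k4 = f(t_n + h, y_n + h·k3); y_{n+1} = y_n + (h/6)·(k1 + 2k2 + 2k3 + k4).
t=0.000000, y=-1.000000:
  k1 = f(0.000000, -1.000000) = 0.000000
  k2 = f(0.080000, -1.000000) = -0.088800
  k3 = f(0.080000, -1.007104) = -0.089431
  k4 = f(0.160000, -1.014309) = -0.180141
  y ← -1.000000 + (0.16/6)·(k1 + 2k2 + 2k3 + k4) = -1.014309
y(0.16) ≈ -1.0143

-1.0143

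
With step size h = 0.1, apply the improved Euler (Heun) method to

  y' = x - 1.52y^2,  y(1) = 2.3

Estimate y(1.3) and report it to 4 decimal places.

1.3445

Heun: k1 = f(x_n, y_n); k2 = f(x_n + h, y_n + h·k1); y_{n+1} = y_n + (h/2)·(k1 + k2).
x=1.000000, y=2.300000:
  k1 = f(1.000000, 2.300000) = -7.040800
  k2 = f(1.100000, 1.595920) = -2.771380
  y ← 2.300000 + (0.1/2)·(-7.040800 + (-2.771380)) = 1.809391
x=1.100000, y=1.809391:
  k1 = f(1.100000, 1.809391) = -3.876322
  k2 = f(1.200000, 1.421759) = -1.872525
  y ← 1.809391 + (0.1/2)·(-3.876322 + (-1.872525)) = 1.521949
x=1.200000, y=1.521949:
  k1 = f(1.200000, 1.521949) = -2.320818
  k2 = f(1.300000, 1.289867) = -1.228910
  y ← 1.521949 + (0.1/2)·(-2.320818 + (-1.228910)) = 1.344462
y(1.3) ≈ 1.3445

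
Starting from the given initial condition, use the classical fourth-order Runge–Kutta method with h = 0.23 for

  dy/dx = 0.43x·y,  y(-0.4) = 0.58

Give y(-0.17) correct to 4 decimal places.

RK4: k1 = f(x_n, y_n); k2 = f(x_n + h/2, y_n + (h/2)·k1); k3 = f(x_n + h/2, y_n + (h/2)·k2); k4 = f(x_n + h, y_n + h·k3); y_{n+1} = y_n + (h/6)·(k1 + 2k2 + 2k3 + k4).
x=-0.400000, y=0.580000:
  k1 = f(-0.400000, 0.580000) = -0.099760
  k2 = f(-0.285000, 0.568528) = -0.069673
  k3 = f(-0.285000, 0.571988) = -0.070097
  k4 = f(-0.170000, 0.563878) = -0.041219
  y ← 0.580000 + (0.23/6)·(k1 + 2k2 + 2k3 + k4) = 0.563880
y(-0.17) ≈ 0.5639

0.5639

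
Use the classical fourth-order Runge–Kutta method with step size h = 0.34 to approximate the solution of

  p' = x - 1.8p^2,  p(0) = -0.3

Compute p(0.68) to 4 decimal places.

RK4: k1 = f(x_n, p_n); k2 = f(x_n + h/2, p_n + (h/2)·k1); k3 = f(x_n + h/2, p_n + (h/2)·k2); k4 = f(x_n + h, p_n + h·k3); p_{n+1} = p_n + (h/6)·(k1 + 2k2 + 2k3 + k4).
x=0.000000, p=-0.300000:
  k1 = f(0.000000, -0.300000) = -0.162000
  k2 = f(0.170000, -0.327540) = -0.023108
  k3 = f(0.170000, -0.303928) = 0.003730
  k4 = f(0.340000, -0.298732) = 0.179367
  p ← -0.300000 + (0.34/6)·(k1 + 2k2 + 2k3 + k4) = -0.301212
x=0.340000, p=-0.301212:
  k1 = f(0.340000, -0.301212) = 0.176688
  k2 = f(0.510000, -0.271175) = 0.377635
  k3 = f(0.510000, -0.237014) = 0.408884
  k4 = f(0.680000, -0.162192) = 0.632649
  p ← -0.301212 + (0.34/6)·(k1 + 2k2 + 2k3 + k4) = -0.166211
p(0.68) ≈ -0.1662

-0.1662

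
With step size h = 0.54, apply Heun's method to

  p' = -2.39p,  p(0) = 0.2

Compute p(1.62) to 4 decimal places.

0.0319

Heun: k1 = f(t_n, p_n); k2 = f(t_n + h, p_n + h·k1); p_{n+1} = p_n + (h/2)·(k1 + k2).
t=0.000000, p=0.200000:
  k1 = f(0.000000, 0.200000) = -0.478000
  k2 = f(0.540000, -0.058120) = 0.138907
  p ← 0.200000 + (0.54/2)·(-0.478000 + 0.138907) = 0.108445
t=0.540000, p=0.108445:
  k1 = f(0.540000, 0.108445) = -0.259183
  k2 = f(1.080000, -0.031514) = 0.075319
  p ← 0.108445 + (0.54/2)·(-0.259183 + 0.075319) = 0.058801
t=1.080000, p=0.058801:
  k1 = f(1.080000, 0.058801) = -0.140535
  k2 = f(1.620000, -0.017088) = 0.040840
  p ← 0.058801 + (0.54/2)·(-0.140535 + 0.040840) = 0.031884
p(1.62) ≈ 0.0319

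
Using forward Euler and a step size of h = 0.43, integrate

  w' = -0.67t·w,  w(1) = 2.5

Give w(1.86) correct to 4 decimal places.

Euler: w_{n+1} = w_n + h·f(t_n, w_n).
t=1.000000, w=2.500000: f=-1.675000 → w ← 2.500000 + 0.43·(-1.675000) = 1.779750
t=1.430000, w=1.779750: f=-1.705178 → w ← 1.779750 + 0.43·(-1.705178) = 1.046523
w(1.86) ≈ 1.0465

1.0465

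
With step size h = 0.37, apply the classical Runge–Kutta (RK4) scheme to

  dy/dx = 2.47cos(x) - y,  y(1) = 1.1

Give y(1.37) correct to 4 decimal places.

RK4: k1 = f(x_n, y_n); k2 = f(x_n + h/2, y_n + (h/2)·k1); k3 = f(x_n + h/2, y_n + (h/2)·k2); k4 = f(x_n + h, y_n + h·k3); y_{n+1} = y_n + (h/6)·(k1 + 2k2 + 2k3 + k4).
x=1.000000, y=1.100000:
  k1 = f(1.000000, 1.100000) = 0.234547
  k2 = f(1.185000, 1.143391) = -0.213937
  k3 = f(1.185000, 1.060422) = -0.130968
  k4 = f(1.370000, 1.051542) = -0.558901
  y ← 1.100000 + (0.37/6)·(k1 + 2k2 + 2k3 + k4) = 1.037460
y(1.37) ≈ 1.0375

1.0375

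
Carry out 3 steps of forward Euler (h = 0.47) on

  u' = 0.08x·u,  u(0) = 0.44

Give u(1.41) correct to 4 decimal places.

Euler: u_{n+1} = u_n + h·f(x_n, u_n).
x=0.000000, u=0.440000: f=0.000000 → u ← 0.440000 + 0.47·0.000000 = 0.440000
x=0.470000, u=0.440000: f=0.016544 → u ← 0.440000 + 0.47·0.016544 = 0.447776
x=0.940000, u=0.447776: f=0.033673 → u ← 0.447776 + 0.47·0.033673 = 0.463602
u(1.41) ≈ 0.4636

0.4636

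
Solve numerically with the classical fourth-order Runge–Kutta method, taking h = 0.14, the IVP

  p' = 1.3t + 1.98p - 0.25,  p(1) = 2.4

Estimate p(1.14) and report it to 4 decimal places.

3.3500

RK4: k1 = f(t_n, p_n); k2 = f(t_n + h/2, p_n + (h/2)·k1); k3 = f(t_n + h/2, p_n + (h/2)·k2); k4 = f(t_n + h, p_n + h·k3); p_{n+1} = p_n + (h/6)·(k1 + 2k2 + 2k3 + k4).
t=1.000000, p=2.400000:
  k1 = f(1.000000, 2.400000) = 5.802000
  k2 = f(1.070000, 2.806140) = 6.697157
  k3 = f(1.070000, 2.868801) = 6.821226
  k4 = f(1.140000, 3.354972) = 7.874844
  p ← 2.400000 + (0.14/6)·(k1 + 2k2 + 2k3 + k4) = 3.349984
p(1.14) ≈ 3.3500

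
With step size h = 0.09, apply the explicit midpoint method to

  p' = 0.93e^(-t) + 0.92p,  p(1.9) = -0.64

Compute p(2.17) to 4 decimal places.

-0.7827

Midpoint: k1 = f(t_n, p_n); k2 = f(t_n + h/2, p_n + (h/2)·k1); p_{n+1} = p_n + h·k2.
t=1.900000, p=-0.640000:
  k1 = f(1.900000, -0.640000) = -0.449701
  k2 = f(1.945000, -0.660237) = -0.474440
  p ← -0.640000 + 0.09·(-0.474440) = -0.682700
t=1.990000, p=-0.682700:
  k1 = f(1.990000, -0.682700) = -0.500957
  k2 = f(2.035000, -0.705243) = -0.527290
  p ← -0.682700 + 0.09·(-0.527290) = -0.730156
t=2.080000, p=-0.730156:
  k1 = f(2.080000, -0.730156) = -0.555558
  k2 = f(2.125000, -0.755156) = -0.583671
  p ← -0.730156 + 0.09·(-0.583671) = -0.782686
p(2.17) ≈ -0.7827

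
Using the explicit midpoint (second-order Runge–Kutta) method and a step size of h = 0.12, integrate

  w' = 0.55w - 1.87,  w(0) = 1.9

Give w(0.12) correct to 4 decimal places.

Midpoint: k1 = f(t_n, w_n); k2 = f(t_n + h/2, w_n + (h/2)·k1); w_{n+1} = w_n + h·k2.
t=0.000000, w=1.900000:
  k1 = f(0.000000, 1.900000) = -0.825000
  k2 = f(0.060000, 1.850500) = -0.852225
  w ← 1.900000 + 0.12·(-0.852225) = 1.797733
w(0.12) ≈ 1.7977

1.7977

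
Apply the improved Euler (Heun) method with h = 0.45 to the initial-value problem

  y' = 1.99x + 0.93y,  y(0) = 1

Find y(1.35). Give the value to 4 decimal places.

6.0866

Heun: k1 = f(x_n, y_n); k2 = f(x_n + h, y_n + h·k1); y_{n+1} = y_n + (h/2)·(k1 + k2).
x=0.000000, y=1.000000:
  k1 = f(0.000000, 1.000000) = 0.930000
  k2 = f(0.450000, 1.418500) = 2.214705
  y ← 1.000000 + (0.45/2)·(0.930000 + 2.214705) = 1.707559
x=0.450000, y=1.707559:
  k1 = f(0.450000, 1.707559) = 2.483530
  k2 = f(0.900000, 2.825147) = 4.418387
  y ← 1.707559 + (0.45/2)·(2.483530 + 4.418387) = 3.260490
x=0.900000, y=3.260490:
  k1 = f(0.900000, 3.260490) = 4.823255
  k2 = f(1.350000, 5.430955) = 7.737288
  y ← 3.260490 + (0.45/2)·(4.823255 + 7.737288) = 6.086612
y(1.35) ≈ 6.0866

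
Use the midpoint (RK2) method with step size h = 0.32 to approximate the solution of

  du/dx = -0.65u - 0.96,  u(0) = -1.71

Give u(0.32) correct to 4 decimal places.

-1.6666

Midpoint: k1 = f(x_n, u_n); k2 = f(x_n + h/2, u_n + (h/2)·k1); u_{n+1} = u_n + h·k2.
x=0.000000, u=-1.710000:
  k1 = f(0.000000, -1.710000) = 0.151500
  k2 = f(0.160000, -1.685760) = 0.135744
  u ← -1.710000 + 0.32·0.135744 = -1.666562
u(0.32) ≈ -1.6666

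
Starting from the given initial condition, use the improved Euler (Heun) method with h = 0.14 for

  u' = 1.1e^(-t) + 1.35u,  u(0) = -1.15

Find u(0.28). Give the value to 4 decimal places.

-1.3459

Heun: k1 = f(t_n, u_n); k2 = f(t_n + h, u_n + h·k1); u_{n+1} = u_n + (h/2)·(k1 + k2).
t=0.000000, u=-1.150000:
  k1 = f(0.000000, -1.150000) = -0.452500
  k2 = f(0.140000, -1.213350) = -0.681728
  u ← -1.150000 + (0.14/2)·(-0.452500 + (-0.681728)) = -1.229396
t=0.140000, u=-1.229396:
  k1 = f(0.140000, -1.229396) = -0.703391
  k2 = f(0.280000, -1.327871) = -0.961263
  u ← -1.229396 + (0.14/2)·(-0.703391 + (-0.961263)) = -1.345922
u(0.28) ≈ -1.3459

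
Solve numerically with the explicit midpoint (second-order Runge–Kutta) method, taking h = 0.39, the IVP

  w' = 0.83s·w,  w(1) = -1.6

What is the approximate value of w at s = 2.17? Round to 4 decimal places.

-6.8866

Midpoint: k1 = f(s_n, w_n); k2 = f(s_n + h/2, w_n + (h/2)·k1); w_{n+1} = w_n + h·k2.
s=1.000000, w=-1.600000:
  k1 = f(1.000000, -1.600000) = -1.328000
  k2 = f(1.195000, -1.858960) = -1.843809
  w ← -1.600000 + 0.39·(-1.843809) = -2.319086
s=1.390000, w=-2.319086:
  k1 = f(1.390000, -2.319086) = -2.675529
  k2 = f(1.585000, -2.840814) = -3.737233
  w ← -2.319086 + 0.39·(-3.737233) = -3.776606
s=1.780000, w=-3.776606:
  k1 = f(1.780000, -3.776606) = -5.579558
  k2 = f(1.975000, -4.864620) = -7.974329
  w ← -3.776606 + 0.39·(-7.974329) = -6.886595
w(2.17) ≈ -6.8866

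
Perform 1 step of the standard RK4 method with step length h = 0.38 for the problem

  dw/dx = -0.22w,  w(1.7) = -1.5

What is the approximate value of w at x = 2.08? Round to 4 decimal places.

-1.3797

RK4: k1 = f(x_n, w_n); k2 = f(x_n + h/2, w_n + (h/2)·k1); k3 = f(x_n + h/2, w_n + (h/2)·k2); k4 = f(x_n + h, w_n + h·k3); w_{n+1} = w_n + (h/6)·(k1 + 2k2 + 2k3 + k4).
x=1.700000, w=-1.500000:
  k1 = f(1.700000, -1.500000) = 0.330000
  k2 = f(1.890000, -1.437300) = 0.316206
  k3 = f(1.890000, -1.439921) = 0.316783
  k4 = f(2.080000, -1.379623) = 0.303517
  w ← -1.500000 + (0.38/6)·(k1 + 2k2 + 2k3 + k4) = -1.379699
w(2.08) ≈ -1.3797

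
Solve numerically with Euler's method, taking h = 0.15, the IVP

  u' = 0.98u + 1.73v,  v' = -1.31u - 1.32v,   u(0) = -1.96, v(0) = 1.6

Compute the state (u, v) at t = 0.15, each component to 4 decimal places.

-1.8329, 1.6683

Euler on (u,v): u_{n+1} = u_n + h·u', v_{n+1} = v_n + h·v'.
0.000000: (-1.960000, 1.600000); f=(0.847200, 0.455600) → (-1.832920, 1.668340)
(u(0.15), v(0.15)) ≈ (-1.8329, 1.6683)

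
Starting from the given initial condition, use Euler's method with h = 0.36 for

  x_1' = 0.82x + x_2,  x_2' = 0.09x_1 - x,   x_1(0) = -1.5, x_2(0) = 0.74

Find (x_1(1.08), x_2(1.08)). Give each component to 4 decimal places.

-0.4780, 0.2342

Euler on (x_1,x_2): x_1_{n+1} = x_1_n + h·x_1', x_2_{n+1} = x_2_n + h·x_2'.
0.000000: (-1.500000, 0.740000); f=(0.740000, -0.135000) → (-1.233600, 0.691400)
0.360000: (-1.233600, 0.691400); f=(0.986600, -0.471024) → (-0.878424, 0.521831)
0.720000: (-0.878424, 0.521831); f=(1.112231, -0.799058) → (-0.478021, 0.234170)
(x_1(1.08), x_2(1.08)) ≈ (-0.4780, 0.2342)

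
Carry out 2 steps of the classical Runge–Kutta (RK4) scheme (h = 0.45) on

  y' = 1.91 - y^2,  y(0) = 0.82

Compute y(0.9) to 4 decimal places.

RK4: k1 = f(t_n, y_n); k2 = f(t_n + h/2, y_n + (h/2)·k1); k3 = f(t_n + h/2, y_n + (h/2)·k2); k4 = f(t_n + h, y_n + h·k3); y_{n+1} = y_n + (h/6)·(k1 + 2k2 + 2k3 + k4).
t=0.000000, y=0.820000:
  k1 = f(0.000000, 0.820000) = 1.237600
  k2 = f(0.225000, 1.098460) = 0.703386
  k3 = f(0.225000, 0.978262) = 0.953004
  k4 = f(0.450000, 1.248852) = 0.350369
  y ← 0.820000 + (0.45/6)·(k1 + 2k2 + 2k3 + k4) = 1.187556
t=0.450000, y=1.187556:
  k1 = f(0.450000, 1.187556) = 0.499710
  k2 = f(0.675000, 1.299991) = 0.220023
  k3 = f(0.675000, 1.237061) = 0.379679
  k4 = f(0.900000, 1.358412) = 0.064718
  y ← 1.187556 + (0.45/6)·(k1 + 2k2 + 2k3 + k4) = 1.319844
y(0.9) ≈ 1.3198

1.3198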